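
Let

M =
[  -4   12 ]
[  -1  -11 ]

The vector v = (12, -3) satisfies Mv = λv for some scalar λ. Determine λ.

Compute Mv: M·(12, -3) = (-84, 21).
Since Mv = λv, compare component 1: -84 = λ·12, so λ = -7.

-7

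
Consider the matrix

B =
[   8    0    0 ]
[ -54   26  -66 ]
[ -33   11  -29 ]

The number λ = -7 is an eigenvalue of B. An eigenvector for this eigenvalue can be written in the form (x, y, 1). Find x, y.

We need (B + 7I)v = 0.
B + 7I = [[15, 0, 0], [-54, 33, -66], [-33, 11, -22]].
Row 1: (15)·x + (0)·y + (0)·1 = 0
Row 2: (-54)·x + (33)·y + (-66)·1 = 0
Row 3: (-33)·x + (11)·y + (-22)·1 = 0
Solving gives x = 0, y = 2.
Check: B·(0, 2, 1) = (0, -14, -7) = -7·(0, 2, 1).

0, 2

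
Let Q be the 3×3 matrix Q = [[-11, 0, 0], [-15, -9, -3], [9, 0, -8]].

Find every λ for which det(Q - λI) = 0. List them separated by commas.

The characteristic polynomial is p(μ) = det(μI - Q).
Expanding the 3×3 determinant: p(μ) = μ^3 + 28μ^2 + 259μ + 792.
Try μ = -8: p(-8) = 0, so -8 is a root.
Dividing by (μ + 8) leaves μ^2 + 20μ + 99.
The quadratic factors as (μ + 11)·(μ + 9).
Eigenvalues: -11, -9, -8.

-11, -9, -8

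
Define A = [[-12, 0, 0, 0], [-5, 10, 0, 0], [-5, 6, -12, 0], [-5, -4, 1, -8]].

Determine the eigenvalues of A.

A is lower triangular, so its eigenvalues are the diagonal entries.
Diagonal: -12, 10, -12, -8.

-12, -12, -8, 10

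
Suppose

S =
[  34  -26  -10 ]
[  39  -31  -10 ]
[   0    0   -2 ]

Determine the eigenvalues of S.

The characteristic polynomial is p(lambda) = det(lambda·I - S).
Cofactor expansion gives p(lambda) = lambda^3 - lambda^2 - 46·lambda - 80.
Try lambda = -2: p(-2) = 0, so -2 is a root.
Factor out (lambda + 2): p(lambda) = (lambda + 2)·(lambda^2 - 3·lambda - 40).
The quadratic factors as (lambda + 5)·(lambda - 8).
Eigenvalues: -5, -2, 8.

-5, -2, 8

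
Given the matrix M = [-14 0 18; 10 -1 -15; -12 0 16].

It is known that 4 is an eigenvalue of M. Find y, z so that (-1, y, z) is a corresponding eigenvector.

We need (M - 4I)v = 0.
M - 4I = [[-18, 0, 18], [10, -5, -15], [-12, 0, 12]].
Row 1: (-18)·-1 + (0)·y + (18)·z = 0
Row 2: (10)·-1 + (-5)·y + (-15)·z = 0
Row 3: (-12)·-1 + (0)·y + (12)·z = 0
Solving gives y = 1, z = -1.
Check: M·(-1, 1, -1) = (-4, 4, -4) = 4·(-1, 1, -1).

1, -1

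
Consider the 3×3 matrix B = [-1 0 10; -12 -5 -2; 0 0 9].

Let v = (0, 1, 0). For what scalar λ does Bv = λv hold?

-5

Compute Bv: B·(0, 1, 0) = (0, -5, 0).
Since Bv = λv, compare component 2: -5 = λ·1, so λ = -5.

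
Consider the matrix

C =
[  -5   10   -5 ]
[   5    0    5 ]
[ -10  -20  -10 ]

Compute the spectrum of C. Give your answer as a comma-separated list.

-10, -5, 0

Compute the characteristic polynomial p(t) = det(tI - C).
Expanding the 3×3 determinant: p(t) = t^3 + 15t^2 + 50t.
Rational-root test: t = 0 gives p(0) = 0.
Factor out t: p(t) = t·(t^2 + 15t + 50).
The quadratic factors as (t + 10)·(t + 5).
Eigenvalues: -10, -5, 0.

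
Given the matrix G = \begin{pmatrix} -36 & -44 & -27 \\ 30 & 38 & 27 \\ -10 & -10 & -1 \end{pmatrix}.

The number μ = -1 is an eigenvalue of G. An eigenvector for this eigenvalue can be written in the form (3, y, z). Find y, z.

-3, 1

We need (G + 1I)v = 0.
G + 1I = [[-35, -44, -27], [30, 39, 27], [-10, -10, 0]].
Row 1: (-35)·3 + (-44)·y + (-27)·z = 0
Row 2: (30)·3 + (39)·y + (27)·z = 0
Row 3: (-10)·3 + (-10)·y + (0)·z = 0
Solving gives y = -3, z = 1.
Check: G·(3, -3, 1) = (-3, 3, -1) = -1·(3, -3, 1).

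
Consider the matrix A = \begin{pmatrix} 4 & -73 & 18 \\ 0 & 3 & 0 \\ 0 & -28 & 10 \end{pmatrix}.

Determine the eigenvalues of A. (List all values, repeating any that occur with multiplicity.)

The characteristic polynomial is p(s) = det(sI - A).
Expanding along the first row, p(s) = s^3 - 17s^2 + 82s - 120.
Try s = 3: p(3) = 0, so 3 is a root.
Factor out (s - 3): p(s) = (s - 3)·(s^2 - 14s + 40).
The quadratic factors as (s - 4)·(s - 10).
Eigenvalues: 3, 4, 10.

3, 4, 10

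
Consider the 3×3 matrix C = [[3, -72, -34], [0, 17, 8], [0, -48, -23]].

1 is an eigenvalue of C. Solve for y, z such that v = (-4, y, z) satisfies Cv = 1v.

-2, 4

We need (C - 1I)v = 0.
C - 1I = [[2, -72, -34], [0, 16, 8], [0, -48, -24]].
Row 1: (2)·-4 + (-72)·y + (-34)·z = 0
Row 2: (0)·-4 + (16)·y + (8)·z = 0
Row 3: (0)·-4 + (-48)·y + (-24)·z = 0
Solving gives y = -2, z = 4.
Check: C·(-4, -2, 4) = (-4, -2, 4) = 1·(-4, -2, 4).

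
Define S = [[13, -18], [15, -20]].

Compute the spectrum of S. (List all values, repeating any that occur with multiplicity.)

det(S - rI) = (13 - r)(-20 - r) - (-18)·(15) = r^2 + 7r + 10.
This factors as (r + 5)·(r + 2) = 0.
Eigenvalues: -5, -2.

-5, -2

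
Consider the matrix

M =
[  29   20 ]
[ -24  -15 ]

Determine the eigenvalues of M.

det(M - tI) = (29 - t)(-15 - t) - (20)·(-24) = t^2 - 14t + 45.
This factors as (t - 5)·(t - 9) = 0.
Eigenvalues: 5, 9.

5, 9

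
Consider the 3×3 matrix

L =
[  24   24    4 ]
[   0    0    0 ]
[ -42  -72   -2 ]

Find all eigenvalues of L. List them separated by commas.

0, 10, 12

Set up det(sI - L) = 0.
Expanding along the first row, p(s) = s^3 - 22s^2 + 120s.
Rational-root test: s = 0 gives p(0) = 0.
Factor out s: p(s) = s·(s^2 - 22s + 120).
The quadratic factors as (s - 10)·(s - 12).
Eigenvalues: 0, 10, 12.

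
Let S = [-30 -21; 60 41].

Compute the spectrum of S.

det(S - tI) = (-30 - t)(41 - t) - (-21)·(60) = t^2 - 11t + 30.
This factors as (t - 5)·(t - 6) = 0.
Eigenvalues: 5, 6.

5, 6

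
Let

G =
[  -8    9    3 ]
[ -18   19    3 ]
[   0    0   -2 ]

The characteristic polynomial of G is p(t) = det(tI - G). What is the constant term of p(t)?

20

p(t) = t^3 - 9t^2 - 12t + 20.
The constant term is 20.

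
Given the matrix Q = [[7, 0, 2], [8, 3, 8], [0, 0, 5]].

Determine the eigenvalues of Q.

Set up det(rI - Q) = 0.
Expanding the 3×3 determinant: p(r) = r^3 - 15r^2 + 71r - 105.
Since p(3) = 0, r = 3 is a root.
Dividing by (r - 3) leaves r^2 - 12r + 35.
The quadratic factors as (r - 5)·(r - 7).
Eigenvalues: 3, 5, 7.

3, 5, 7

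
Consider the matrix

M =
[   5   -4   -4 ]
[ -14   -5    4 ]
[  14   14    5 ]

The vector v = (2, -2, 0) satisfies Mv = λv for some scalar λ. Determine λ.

9

Compute Mv: M·(2, -2, 0) = (18, -18, 0).
Since Mv = λv, compare component 1: 18 = λ·2, so λ = 9.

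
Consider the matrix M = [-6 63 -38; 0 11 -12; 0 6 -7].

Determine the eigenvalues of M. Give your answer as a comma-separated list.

Compute the characteristic polynomial p(λ) = det(λI - M).
Expanding along the first row, p(λ) = λ^3 + 2λ^2 - 29λ - 30.
Since p(-1) = 0, λ = -1 is a root.
Factor out (λ + 1): p(λ) = (λ + 1)·(λ^2 + λ - 30).
The quadratic factors as (λ + 6)·(λ - 5).
Eigenvalues: -6, -1, 5.

-6, -1, 5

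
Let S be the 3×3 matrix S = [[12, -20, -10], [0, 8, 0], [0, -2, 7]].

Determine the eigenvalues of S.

7, 8, 12

The characteristic polynomial is p(r) = det(rI - S).
Cofactor expansion gives p(r) = r^3 - 27r^2 + 236r - 672.
Try r = 7: p(7) = 0, so 7 is a root.
Dividing by (r - 7) leaves r^2 - 20r + 96.
The quadratic factors as (r - 8)·(r - 12).
Eigenvalues: 7, 8, 12.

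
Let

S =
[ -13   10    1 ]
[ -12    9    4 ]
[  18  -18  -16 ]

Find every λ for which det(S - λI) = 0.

Compute the characteristic polynomial p(s) = det(sI - S).
Cofactor expansion gives p(s) = s^3 + 20s^2 + 121s + 210.
Rational-root test: s = -7 gives p(-7) = 0.
Dividing by (s + 7) leaves s^2 + 13s + 30.
The quadratic factors as (s + 10)·(s + 3).
Eigenvalues: -10, -7, -3.

-10, -7, -3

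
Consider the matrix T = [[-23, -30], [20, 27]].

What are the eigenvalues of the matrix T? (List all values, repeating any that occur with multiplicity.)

-3, 7

det(T - sI) = (-23 - s)(27 - s) - (-30)·(20) = s^2 - 4s - 21.
This factors as (s + 3)·(s - 7) = 0.
Eigenvalues: -3, 7.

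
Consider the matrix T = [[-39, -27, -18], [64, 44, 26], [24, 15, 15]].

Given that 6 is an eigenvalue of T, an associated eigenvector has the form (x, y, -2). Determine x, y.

We need (T - 6I)v = 0.
T - 6I = [[-45, -27, -18], [64, 38, 26], [24, 15, 9]].
Row 1: (-45)·x + (-27)·y + (-18)·-2 = 0
Row 2: (64)·x + (38)·y + (26)·-2 = 0
Row 3: (24)·x + (15)·y + (9)·-2 = 0
Solving gives x = 2, y = -2.
Check: T·(2, -2, -2) = (12, -12, -12) = 6·(2, -2, -2).

2, -2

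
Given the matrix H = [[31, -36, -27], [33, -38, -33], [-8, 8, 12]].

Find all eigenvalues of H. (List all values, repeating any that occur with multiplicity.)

-5, 4, 6

Compute the characteristic polynomial p(t) = det(tI - H).
Expanding along the first row, p(t) = t^3 - 5t^2 - 26t + 120.
Since p(6) = 0, t = 6 is a root.
Factor out (t - 6): p(t) = (t - 6)·(t^2 + t - 20).
The quadratic factors as (t + 5)·(t - 4).
Eigenvalues: -5, 4, 6.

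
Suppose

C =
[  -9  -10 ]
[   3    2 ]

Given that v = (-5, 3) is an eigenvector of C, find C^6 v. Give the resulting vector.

First find the eigenvalue: Cv = (15, -9) = -3·(-5, 3), so λ = -3.
Then C^6 v = λ^6·v = (-3)^6·(-5, 3) = 729·(-5, 3) = (-3645, 2187).

(-3645, 2187)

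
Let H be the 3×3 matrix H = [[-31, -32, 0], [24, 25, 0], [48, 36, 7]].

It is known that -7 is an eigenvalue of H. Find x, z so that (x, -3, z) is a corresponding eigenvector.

We need (H + 7I)v = 0.
H + 7I = [[-24, -32, 0], [24, 32, 0], [48, 36, 14]].
Row 1: (-24)·x + (-32)·-3 + (0)·z = 0
Row 2: (24)·x + (32)·-3 + (0)·z = 0
Row 3: (48)·x + (36)·-3 + (14)·z = 0
Solving gives x = 4, z = -6.
Check: H·(4, -3, -6) = (-28, 21, 42) = -7·(4, -3, -6).

4, -6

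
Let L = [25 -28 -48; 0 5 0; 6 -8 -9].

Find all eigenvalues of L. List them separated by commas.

5, 7, 9

Compute the characteristic polynomial p(s) = det(sI - L).
Expanding along the first row, p(s) = s^3 - 21s^2 + 143s - 315.
Rational-root test: s = 5 gives p(5) = 0.
Factor out (s - 5): p(s) = (s - 5)·(s^2 - 16s + 63).
The quadratic factors as (s - 7)·(s - 9).
Eigenvalues: 5, 7, 9.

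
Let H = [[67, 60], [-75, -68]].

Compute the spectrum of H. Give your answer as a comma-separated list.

det(H - sI) = (67 - s)(-68 - s) - (60)·(-75) = s^2 + s - 56.
This factors as (s + 8)·(s - 7) = 0.
Eigenvalues: -8, 7.

-8, 7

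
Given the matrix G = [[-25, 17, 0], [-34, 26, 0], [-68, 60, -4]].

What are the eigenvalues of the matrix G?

-8, -4, 9

Compute the characteristic polynomial p(s) = det(sI - G).
Expanding along the first row, p(s) = s^3 + 3s^2 - 76s - 288.
Since p(-4) = 0, s = -4 is a root.
Factor out (s + 4): p(s) = (s + 4)·(s^2 - s - 72).
The quadratic factors as (s + 8)·(s - 9).
Eigenvalues: -8, -4, 9.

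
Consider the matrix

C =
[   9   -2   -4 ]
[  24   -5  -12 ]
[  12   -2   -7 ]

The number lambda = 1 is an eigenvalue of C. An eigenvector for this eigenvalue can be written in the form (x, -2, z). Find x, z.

-1, -1

We need (C - 1I)v = 0.
C - 1I = [[8, -2, -4], [24, -6, -12], [12, -2, -8]].
Row 1: (8)·x + (-2)·-2 + (-4)·z = 0
Row 2: (24)·x + (-6)·-2 + (-12)·z = 0
Row 3: (12)·x + (-2)·-2 + (-8)·z = 0
Solving gives x = -1, z = -1.
Check: C·(-1, -2, -1) = (-1, -2, -1) = 1·(-1, -2, -1).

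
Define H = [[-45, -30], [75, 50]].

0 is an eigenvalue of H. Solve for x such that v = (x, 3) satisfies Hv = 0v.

-2

We need (H)v = 0.
H = [[-45, -30], [75, 50]].
Row 1: (-45)·x + (-30)·3 = 0
Row 2: (75)·x + (50)·3 = 0
Solving gives x = -2.
Check: H·(-2, 3) = (0, 0) = 0·(-2, 3).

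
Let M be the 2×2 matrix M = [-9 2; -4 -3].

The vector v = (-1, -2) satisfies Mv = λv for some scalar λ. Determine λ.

Compute Mv: M·(-1, -2) = (5, 10).
Since Mv = λv, compare component 1: 5 = λ·-1, so λ = -5.

-5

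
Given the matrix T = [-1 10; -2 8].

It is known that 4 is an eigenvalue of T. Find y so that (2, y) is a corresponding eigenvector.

We need (T - 4I)v = 0.
T - 4I = [[-5, 10], [-2, 4]].
Row 1: (-5)·2 + (10)·y = 0
Row 2: (-2)·2 + (4)·y = 0
Solving gives y = 1.
Check: T·(2, 1) = (8, 4) = 4·(2, 1).

1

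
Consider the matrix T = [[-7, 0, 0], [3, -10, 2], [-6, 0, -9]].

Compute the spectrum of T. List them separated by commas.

Set up det(rI - T) = 0.
Cofactor expansion gives p(r) = r^3 + 26r^2 + 223r + 630.
Since p(-7) = 0, r = -7 is a root.
Factor out (r + 7): p(r) = (r + 7)·(r^2 + 19r + 90).
The quadratic factors as (r + 10)·(r + 9).
Eigenvalues: -10, -9, -7.

-10, -9, -7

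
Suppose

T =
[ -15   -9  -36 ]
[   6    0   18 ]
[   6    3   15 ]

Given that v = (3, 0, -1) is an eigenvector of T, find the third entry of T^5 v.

First find the eigenvalue: Tv = (-9, 0, 3) = -3·(3, 0, -1), so λ = -3.
Then T^5 v = λ^5·v = (-3)^5·(3, 0, -1) = -243·(3, 0, -1) = (-729, 0, 243).

243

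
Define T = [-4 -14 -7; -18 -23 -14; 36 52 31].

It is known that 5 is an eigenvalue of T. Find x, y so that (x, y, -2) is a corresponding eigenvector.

We need (T - 5I)v = 0.
T - 5I = [[-9, -14, -7], [-18, -28, -14], [36, 52, 26]].
Row 1: (-9)·x + (-14)·y + (-7)·-2 = 0
Row 2: (-18)·x + (-28)·y + (-14)·-2 = 0
Row 3: (36)·x + (52)·y + (26)·-2 = 0
Solving gives x = 0, y = 1.
Check: T·(0, 1, -2) = (0, 5, -10) = 5·(0, 1, -2).

0, 1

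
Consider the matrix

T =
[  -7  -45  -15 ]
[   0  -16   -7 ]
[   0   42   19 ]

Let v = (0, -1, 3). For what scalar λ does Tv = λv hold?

Compute Tv: T·(0, -1, 3) = (0, -5, 15).
Since Tv = λv, compare component 2: -5 = λ·-1, so λ = 5.

5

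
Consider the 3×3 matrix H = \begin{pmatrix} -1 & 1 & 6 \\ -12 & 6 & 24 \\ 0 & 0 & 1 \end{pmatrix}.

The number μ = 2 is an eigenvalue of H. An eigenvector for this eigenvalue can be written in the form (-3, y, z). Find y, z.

-9, 0

We need (H - 2I)v = 0.
H - 2I = [[-3, 1, 6], [-12, 4, 24], [0, 0, -1]].
Row 1: (-3)·-3 + (1)·y + (6)·z = 0
Row 2: (-12)·-3 + (4)·y + (24)·z = 0
Row 3: (0)·-3 + (0)·y + (-1)·z = 0
Solving gives y = -9, z = 0.
Check: H·(-3, -9, 0) = (-6, -18, 0) = 2·(-3, -9, 0).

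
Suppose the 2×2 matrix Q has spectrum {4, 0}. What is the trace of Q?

4

trace(Q) is the sum of the eigenvalues: (4) + (0) = 4.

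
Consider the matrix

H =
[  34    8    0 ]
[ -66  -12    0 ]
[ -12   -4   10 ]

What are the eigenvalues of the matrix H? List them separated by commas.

10, 10, 12

The characteristic polynomial is p(λ) = det(λI - H).
Expanding along the first row, p(λ) = λ^3 - 32λ^2 + 340λ - 1200.
Rational-root test: λ = 10 gives p(10) = 0.
Factor out (λ - 10): p(λ) = (λ - 10)·(λ^2 - 22λ + 120).
The quadratic factors as (λ - 10)·(λ - 12).
Eigenvalues: 10, 10, 12.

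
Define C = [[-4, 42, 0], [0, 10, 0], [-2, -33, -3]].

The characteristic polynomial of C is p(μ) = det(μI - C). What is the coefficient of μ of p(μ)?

p(μ) = μ^3 - 3μ^2 - 58μ - 120.
The coefficient of μ is -58.

-58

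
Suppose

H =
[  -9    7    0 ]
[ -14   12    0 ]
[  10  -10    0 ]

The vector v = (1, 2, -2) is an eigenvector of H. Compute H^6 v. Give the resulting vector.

First find the eigenvalue: Hv = (5, 10, -10) = 5·(1, 2, -2), so λ = 5.
Then H^6 v = λ^6·v = 5^6·(1, 2, -2) = 15625·(1, 2, -2) = (15625, 31250, -31250).

(15625, 31250, -31250)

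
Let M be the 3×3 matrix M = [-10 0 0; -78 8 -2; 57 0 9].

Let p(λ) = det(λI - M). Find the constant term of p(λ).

720

p(λ) = λ^3 - 7λ^2 - 98λ + 720.
The constant term is 720.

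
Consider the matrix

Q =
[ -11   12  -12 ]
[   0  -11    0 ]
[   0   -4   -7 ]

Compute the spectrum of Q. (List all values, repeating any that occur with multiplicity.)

Compute the characteristic polynomial p(λ) = det(λI - Q).
Cofactor expansion gives p(λ) = λ^3 + 29λ^2 + 275λ + 847.
Rational-root test: λ = -7 gives p(-7) = 0.
Factor out (λ + 7): p(λ) = (λ + 7)·(λ^2 + 22λ + 121).
The quadratic factor is (λ + 11)^2.
Eigenvalues: -11, -11, -7.

-11, -11, -7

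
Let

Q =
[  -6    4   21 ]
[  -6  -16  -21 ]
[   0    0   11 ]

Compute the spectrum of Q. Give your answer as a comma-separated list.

Compute the characteristic polynomial p(lambda) = det(lambda·I - Q).
Cofactor expansion gives p(lambda) = lambda^3 + 11·lambda^2 - 122·lambda - 1320.
Since p(-10) = 0, lambda = -10 is a root.
Factor out (lambda + 10): p(lambda) = (lambda + 10)·(lambda^2 + lambda - 132).
The quadratic factors as (lambda + 12)·(lambda - 11).
Eigenvalues: -12, -10, 11.

-12, -10, 11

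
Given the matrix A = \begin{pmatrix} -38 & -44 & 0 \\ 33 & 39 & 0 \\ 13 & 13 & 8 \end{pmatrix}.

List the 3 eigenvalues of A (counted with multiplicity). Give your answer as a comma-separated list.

The characteristic polynomial is p(λ) = det(λI - A).
Expanding the 3×3 determinant: p(λ) = λ^3 - 9λ^2 - 22λ + 240.
Since p(8) = 0, λ = 8 is a root.
Factor out (λ - 8): p(λ) = (λ - 8)·(λ^2 - λ - 30).
The quadratic factors as (λ + 5)·(λ - 6).
Eigenvalues: -5, 6, 8.

-5, 6, 8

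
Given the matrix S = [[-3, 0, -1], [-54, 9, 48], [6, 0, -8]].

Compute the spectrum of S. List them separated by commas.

-6, -5, 9

Compute the characteristic polynomial p(λ) = det(λI - S).
Expanding the 3×3 determinant: p(λ) = λ^3 + 2λ^2 - 69λ - 270.
Try λ = -5: p(-5) = 0, so -5 is a root.
Factor out (λ + 5): p(λ) = (λ + 5)·(λ^2 - 3λ - 54).
The quadratic factors as (λ + 6)·(λ - 9).
Eigenvalues: -6, -5, 9.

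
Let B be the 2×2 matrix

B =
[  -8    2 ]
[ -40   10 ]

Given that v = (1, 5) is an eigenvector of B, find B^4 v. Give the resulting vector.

(16, 80)

First find the eigenvalue: Bv = (2, 10) = 2·(1, 5), so λ = 2.
Then B^4 v = λ^4·v = 2^4·(1, 5) = 16·(1, 5) = (16, 80).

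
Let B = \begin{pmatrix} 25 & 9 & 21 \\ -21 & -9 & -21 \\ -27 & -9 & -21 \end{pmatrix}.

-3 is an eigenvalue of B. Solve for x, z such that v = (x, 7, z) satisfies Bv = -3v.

We need (B + 3I)v = 0.
B + 3I = [[28, 9, 21], [-21, -6, -21], [-27, -9, -18]].
Row 1: (28)·x + (9)·7 + (21)·z = 0
Row 2: (-21)·x + (-6)·7 + (-21)·z = 0
Row 3: (-27)·x + (-9)·7 + (-18)·z = 0
Solving gives x = -3, z = 1.
Check: B·(-3, 7, 1) = (9, -21, -3) = -3·(-3, 7, 1).

-3, 1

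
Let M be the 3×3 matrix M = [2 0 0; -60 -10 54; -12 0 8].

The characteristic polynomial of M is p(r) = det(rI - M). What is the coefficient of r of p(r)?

-84

p(r) = r^3 - 84r + 160.
The coefficient of r is -84.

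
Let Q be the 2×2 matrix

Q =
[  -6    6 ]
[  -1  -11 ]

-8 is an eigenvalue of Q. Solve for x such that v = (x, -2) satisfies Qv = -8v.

We need (Q + 8I)v = 0.
Q + 8I = [[2, 6], [-1, -3]].
Row 1: (2)·x + (6)·-2 = 0
Row 2: (-1)·x + (-3)·-2 = 0
Solving gives x = 6.
Check: Q·(6, -2) = (-48, 16) = -8·(6, -2).

6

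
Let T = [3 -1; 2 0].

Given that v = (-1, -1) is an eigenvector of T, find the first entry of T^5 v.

-32

First find the eigenvalue: Tv = (-2, -2) = 2·(-1, -1), so λ = 2.
Then T^5 v = λ^5·v = 2^5·(-1, -1) = 32·(-1, -1) = (-32, -32).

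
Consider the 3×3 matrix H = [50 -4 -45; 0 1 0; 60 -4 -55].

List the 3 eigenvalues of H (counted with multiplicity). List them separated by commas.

-10, 1, 5

The characteristic polynomial is p(λ) = det(λI - H).
Cofactor expansion gives p(λ) = λ^3 + 4λ^2 - 55λ + 50.
Try λ = 1: p(1) = 0, so 1 is a root.
Dividing by (λ - 1) leaves λ^2 + 5λ - 50.
The quadratic factors as (λ + 10)·(λ - 5).
Eigenvalues: -10, 1, 5.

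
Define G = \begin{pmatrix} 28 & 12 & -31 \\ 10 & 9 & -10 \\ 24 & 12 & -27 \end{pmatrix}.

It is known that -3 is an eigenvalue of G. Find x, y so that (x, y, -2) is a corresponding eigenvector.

We need (G + 3I)v = 0.
G + 3I = [[31, 12, -31], [10, 12, -10], [24, 12, -24]].
Row 1: (31)·x + (12)·y + (-31)·-2 = 0
Row 2: (10)·x + (12)·y + (-10)·-2 = 0
Row 3: (24)·x + (12)·y + (-24)·-2 = 0
Solving gives x = -2, y = 0.
Check: G·(-2, 0, -2) = (6, 0, 6) = -3·(-2, 0, -2).

-2, 0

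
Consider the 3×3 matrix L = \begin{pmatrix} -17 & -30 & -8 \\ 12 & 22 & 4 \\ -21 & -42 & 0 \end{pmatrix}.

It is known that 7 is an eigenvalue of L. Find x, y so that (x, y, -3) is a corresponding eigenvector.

1, 0

We need (L - 7I)v = 0.
L - 7I = [[-24, -30, -8], [12, 15, 4], [-21, -42, -7]].
Row 1: (-24)·x + (-30)·y + (-8)·-3 = 0
Row 2: (12)·x + (15)·y + (4)·-3 = 0
Row 3: (-21)·x + (-42)·y + (-7)·-3 = 0
Solving gives x = 1, y = 0.
Check: L·(1, 0, -3) = (7, 0, -21) = 7·(1, 0, -3).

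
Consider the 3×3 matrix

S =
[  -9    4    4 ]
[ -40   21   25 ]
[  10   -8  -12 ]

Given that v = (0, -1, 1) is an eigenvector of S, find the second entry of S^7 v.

16384

First find the eigenvalue: Sv = (0, 4, -4) = -4·(0, -1, 1), so λ = -4.
Then S^7 v = λ^7·v = (-4)^7·(0, -1, 1) = -16384·(0, -1, 1) = (0, 16384, -16384).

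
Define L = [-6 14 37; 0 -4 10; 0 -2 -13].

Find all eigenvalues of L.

-9, -8, -6

The characteristic polynomial is p(r) = det(rI - L).
Expanding along the first row, p(r) = r^3 + 23r^2 + 174r + 432.
Rational-root test: r = -6 gives p(-6) = 0.
Dividing by (r + 6) leaves r^2 + 17r + 72.
The quadratic factors as (r + 9)·(r + 8).
Eigenvalues: -9, -8, -6.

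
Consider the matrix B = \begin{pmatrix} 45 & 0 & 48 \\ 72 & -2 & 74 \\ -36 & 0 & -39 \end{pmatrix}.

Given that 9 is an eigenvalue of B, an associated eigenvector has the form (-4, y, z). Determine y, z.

We need (B - 9I)v = 0.
B - 9I = [[36, 0, 48], [72, -11, 74], [-36, 0, -48]].
Row 1: (36)·-4 + (0)·y + (48)·z = 0
Row 2: (72)·-4 + (-11)·y + (74)·z = 0
Row 3: (-36)·-4 + (0)·y + (-48)·z = 0
Solving gives y = -6, z = 3.
Check: B·(-4, -6, 3) = (-36, -54, 27) = 9·(-4, -6, 3).

-6, 3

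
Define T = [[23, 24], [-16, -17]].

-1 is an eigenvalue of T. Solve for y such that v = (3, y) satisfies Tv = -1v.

We need (T + 1I)v = 0.
T + 1I = [[24, 24], [-16, -16]].
Row 1: (24)·3 + (24)·y = 0
Row 2: (-16)·3 + (-16)·y = 0
Solving gives y = -3.
Check: T·(3, -3) = (-3, 3) = -1·(3, -3).

-3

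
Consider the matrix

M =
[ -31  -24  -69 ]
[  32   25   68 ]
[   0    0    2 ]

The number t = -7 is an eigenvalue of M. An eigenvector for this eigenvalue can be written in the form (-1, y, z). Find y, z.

1, 0

We need (M + 7I)v = 0.
M + 7I = [[-24, -24, -69], [32, 32, 68], [0, 0, 9]].
Row 1: (-24)·-1 + (-24)·y + (-69)·z = 0
Row 2: (32)·-1 + (32)·y + (68)·z = 0
Row 3: (0)·-1 + (0)·y + (9)·z = 0
Solving gives y = 1, z = 0.
Check: M·(-1, 1, 0) = (7, -7, 0) = -7·(-1, 1, 0).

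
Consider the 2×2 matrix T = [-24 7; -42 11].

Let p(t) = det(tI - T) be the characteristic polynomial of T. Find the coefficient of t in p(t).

The coefficient of t of det(tI - T) is −trace(T).
trace(T) = (-24) + (11) = -13, so the coefficient is 13.

13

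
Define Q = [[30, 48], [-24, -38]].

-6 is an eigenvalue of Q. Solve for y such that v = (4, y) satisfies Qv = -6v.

-3

We need (Q + 6I)v = 0.
Q + 6I = [[36, 48], [-24, -32]].
Row 1: (36)·4 + (48)·y = 0
Row 2: (-24)·4 + (-32)·y = 0
Solving gives y = -3.
Check: Q·(4, -3) = (-24, 18) = -6·(4, -3).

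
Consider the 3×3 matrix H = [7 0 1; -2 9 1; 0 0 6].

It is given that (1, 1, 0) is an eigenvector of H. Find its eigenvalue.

Compute Hv: H·(1, 1, 0) = (7, 7, 0).
Since Hv = λv, compare component 1: 7 = λ·1, so λ = 7.

7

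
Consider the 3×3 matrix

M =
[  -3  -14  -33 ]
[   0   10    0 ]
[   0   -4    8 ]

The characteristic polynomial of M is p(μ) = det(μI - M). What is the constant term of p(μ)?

p(μ) = μ^3 - 15μ^2 + 26μ + 240.
The constant term is 240.

240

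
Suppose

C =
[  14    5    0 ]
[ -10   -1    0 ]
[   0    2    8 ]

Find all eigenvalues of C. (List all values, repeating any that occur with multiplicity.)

4, 8, 9

The characteristic polynomial is p(λ) = det(λI - C).
Expanding along the first row, p(λ) = λ^3 - 21λ^2 + 140λ - 288.
Try λ = 9: p(9) = 0, so 9 is a root.
Factor out (λ - 9): p(λ) = (λ - 9)·(λ^2 - 12λ + 32).
The quadratic factors as (λ - 4)·(λ - 8).
Eigenvalues: 4, 8, 9.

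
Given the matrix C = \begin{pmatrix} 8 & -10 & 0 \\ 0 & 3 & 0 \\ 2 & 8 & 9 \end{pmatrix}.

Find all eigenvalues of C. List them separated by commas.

3, 8, 9

The characteristic polynomial is p(λ) = det(λI - C).
Expanding the 3×3 determinant: p(λ) = λ^3 - 20λ^2 + 123λ - 216.
Since p(8) = 0, λ = 8 is a root.
Dividing by (λ - 8) leaves λ^2 - 12λ + 27.
The quadratic factors as (λ - 3)·(λ - 9).
Eigenvalues: 3, 8, 9.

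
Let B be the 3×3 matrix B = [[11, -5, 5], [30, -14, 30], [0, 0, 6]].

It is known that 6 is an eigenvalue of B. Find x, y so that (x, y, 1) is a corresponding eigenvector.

We need (B - 6I)v = 0.
B - 6I = [[5, -5, 5], [30, -20, 30], [0, 0, 0]].
Row 1: (5)·x + (-5)·y + (5)·1 = 0
Row 2: (30)·x + (-20)·y + (30)·1 = 0
Row 3: (0)·x + (0)·y + (0)·1 = 0
Solving gives x = -1, y = 0.
Check: B·(-1, 0, 1) = (-6, 0, 6) = 6·(-1, 0, 1).

-1, 0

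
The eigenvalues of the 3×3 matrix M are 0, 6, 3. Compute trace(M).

trace(M) is the sum of the eigenvalues: (0) + (6) + (3) = 9.

9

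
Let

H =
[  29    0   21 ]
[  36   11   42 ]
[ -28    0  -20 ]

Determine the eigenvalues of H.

Set up det(tI - H) = 0.
Expanding the 3×3 determinant: p(t) = t^3 - 20t^2 + 107t - 88.
Try t = 8: p(8) = 0, so 8 is a root.
Dividing by (t - 8) leaves t^2 - 12t + 11.
The quadratic factors as (t - 1)·(t - 11).
Eigenvalues: 1, 8, 11.

1, 8, 11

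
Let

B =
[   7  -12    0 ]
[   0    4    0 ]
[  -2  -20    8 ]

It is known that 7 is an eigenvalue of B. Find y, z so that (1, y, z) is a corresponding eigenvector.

We need (B - 7I)v = 0.
B - 7I = [[0, -12, 0], [0, -3, 0], [-2, -20, 1]].
Row 1: (0)·1 + (-12)·y + (0)·z = 0
Row 2: (0)·1 + (-3)·y + (0)·z = 0
Row 3: (-2)·1 + (-20)·y + (1)·z = 0
Solving gives y = 0, z = 2.
Check: B·(1, 0, 2) = (7, 0, 14) = 7·(1, 0, 2).

0, 2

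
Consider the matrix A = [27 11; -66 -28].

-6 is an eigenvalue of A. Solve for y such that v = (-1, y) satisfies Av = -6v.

3

We need (A + 6I)v = 0.
A + 6I = [[33, 11], [-66, -22]].
Row 1: (33)·-1 + (11)·y = 0
Row 2: (-66)·-1 + (-22)·y = 0
Solving gives y = 3.
Check: A·(-1, 3) = (6, -18) = -6·(-1, 3).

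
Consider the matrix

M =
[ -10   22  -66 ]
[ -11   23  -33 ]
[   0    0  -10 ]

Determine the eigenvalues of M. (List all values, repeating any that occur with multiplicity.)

-10, 1, 12

The characteristic polynomial is p(s) = det(sI - M).
Cofactor expansion gives p(s) = s^3 - 3s^2 - 118s + 120.
Rational-root test: s = 12 gives p(12) = 0.
Factor out (s - 12): p(s) = (s - 12)·(s^2 + 9s - 10).
The quadratic factors as (s + 10)·(s - 1).
Eigenvalues: -10, 1, 12.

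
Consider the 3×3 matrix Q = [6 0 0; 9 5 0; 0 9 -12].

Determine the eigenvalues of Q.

-12, 5, 6

Q is lower triangular, so its eigenvalues are the diagonal entries.
Diagonal: 6, 5, -12.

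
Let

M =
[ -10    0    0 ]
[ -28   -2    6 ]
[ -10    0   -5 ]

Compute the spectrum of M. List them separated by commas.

Compute the characteristic polynomial p(t) = det(tI - M).
Expanding the 3×3 determinant: p(t) = t^3 + 17t^2 + 80t + 100.
Rational-root test: t = -10 gives p(-10) = 0.
Factor out (t + 10): p(t) = (t + 10)·(t^2 + 7t + 10).
The quadratic factors as (t + 5)·(t + 2).
Eigenvalues: -10, -5, -2.

-10, -5, -2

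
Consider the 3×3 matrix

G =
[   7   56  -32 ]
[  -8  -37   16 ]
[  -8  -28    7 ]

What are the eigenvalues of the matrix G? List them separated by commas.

-9, -9, -5

Compute the characteristic polynomial p(μ) = det(μI - G).
Expanding along the first row, p(μ) = μ^3 + 23μ^2 + 171μ + 405.
Rational-root test: μ = -9 gives p(-9) = 0.
Factor out (μ + 9): p(μ) = (μ + 9)·(μ^2 + 14μ + 45).
The quadratic factors as (μ + 9)·(μ + 5).
Eigenvalues: -9, -9, -5.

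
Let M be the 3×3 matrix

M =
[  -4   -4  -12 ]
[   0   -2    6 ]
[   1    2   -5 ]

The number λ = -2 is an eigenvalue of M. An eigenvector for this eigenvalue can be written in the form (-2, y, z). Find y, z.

We need (M + 2I)v = 0.
M + 2I = [[-2, -4, -12], [0, 0, 6], [1, 2, -3]].
Row 1: (-2)·-2 + (-4)·y + (-12)·z = 0
Row 2: (0)·-2 + (0)·y + (6)·z = 0
Row 3: (1)·-2 + (2)·y + (-3)·z = 0
Solving gives y = 1, z = 0.
Check: M·(-2, 1, 0) = (4, -2, 0) = -2·(-2, 1, 0).

1, 0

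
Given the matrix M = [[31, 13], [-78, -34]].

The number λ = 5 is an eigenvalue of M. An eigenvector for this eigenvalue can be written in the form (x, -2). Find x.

1

We need (M - 5I)v = 0.
M - 5I = [[26, 13], [-78, -39]].
Row 1: (26)·x + (13)·-2 = 0
Row 2: (-78)·x + (-39)·-2 = 0
Solving gives x = 1.
Check: M·(1, -2) = (5, -10) = 5·(1, -2).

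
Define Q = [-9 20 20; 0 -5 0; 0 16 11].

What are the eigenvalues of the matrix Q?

-9, -5, 11

The characteristic polynomial is p(λ) = det(λI - Q).
Expanding along the first row, p(λ) = λ^3 + 3λ^2 - 109λ - 495.
Since p(11) = 0, λ = 11 is a root.
Dividing by (λ - 11) leaves λ^2 + 14λ + 45.
The quadratic factors as (λ + 9)·(λ + 5).
Eigenvalues: -9, -5, 11.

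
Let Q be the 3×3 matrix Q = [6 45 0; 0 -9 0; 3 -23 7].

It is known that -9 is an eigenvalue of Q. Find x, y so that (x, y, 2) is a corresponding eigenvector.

We need (Q + 9I)v = 0.
Q + 9I = [[15, 45, 0], [0, 0, 0], [3, -23, 16]].
Row 1: (15)·x + (45)·y + (0)·2 = 0
Row 2: (0)·x + (0)·y + (0)·2 = 0
Row 3: (3)·x + (-23)·y + (16)·2 = 0
Solving gives x = -3, y = 1.
Check: Q·(-3, 1, 2) = (27, -9, -18) = -9·(-3, 1, 2).

-3, 1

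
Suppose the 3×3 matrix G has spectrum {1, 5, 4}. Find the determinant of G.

20

det(G) is the product of the eigenvalues: (1) · (5) · (4) = 20.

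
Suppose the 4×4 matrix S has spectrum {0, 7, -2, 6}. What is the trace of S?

trace(S) is the sum of the eigenvalues: (0) + (7) + (-2) + (6) = 11.

11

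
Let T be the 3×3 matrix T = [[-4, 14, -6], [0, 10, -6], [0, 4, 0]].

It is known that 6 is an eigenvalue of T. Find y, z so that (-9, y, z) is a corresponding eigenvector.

We need (T - 6I)v = 0.
T - 6I = [[-10, 14, -6], [0, 4, -6], [0, 4, -6]].
Row 1: (-10)·-9 + (14)·y + (-6)·z = 0
Row 2: (0)·-9 + (4)·y + (-6)·z = 0
Row 3: (0)·-9 + (4)·y + (-6)·z = 0
Solving gives y = -9, z = -6.
Check: T·(-9, -9, -6) = (-54, -54, -36) = 6·(-9, -9, -6).

-9, -6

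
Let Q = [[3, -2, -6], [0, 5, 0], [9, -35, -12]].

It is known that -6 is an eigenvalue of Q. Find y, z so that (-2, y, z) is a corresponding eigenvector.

We need (Q + 6I)v = 0.
Q + 6I = [[9, -2, -6], [0, 11, 0], [9, -35, -6]].
Row 1: (9)·-2 + (-2)·y + (-6)·z = 0
Row 2: (0)·-2 + (11)·y + (0)·z = 0
Row 3: (9)·-2 + (-35)·y + (-6)·z = 0
Solving gives y = 0, z = -3.
Check: Q·(-2, 0, -3) = (12, 0, 18) = -6·(-2, 0, -3).

0, -3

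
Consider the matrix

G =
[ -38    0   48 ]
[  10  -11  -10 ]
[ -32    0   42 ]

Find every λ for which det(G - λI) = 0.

-11, -6, 10

Compute the characteristic polynomial p(lambda) = det(lambda·I - G).
Cofactor expansion gives p(lambda) = lambda^3 + 7·lambda^2 - 104·lambda - 660.
Rational-root test: lambda = -6 gives p(-6) = 0.
Factor out (lambda + 6): p(lambda) = (lambda + 6)·(lambda^2 + lambda - 110).
The quadratic factors as (lambda + 11)·(lambda - 10).
Eigenvalues: -11, -6, 10.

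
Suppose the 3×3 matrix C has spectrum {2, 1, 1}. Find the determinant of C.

2

det(C) is the product of the eigenvalues: (2) · (1) · (1) = 2.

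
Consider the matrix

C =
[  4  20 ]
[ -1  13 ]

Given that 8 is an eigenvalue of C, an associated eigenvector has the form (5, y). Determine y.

1

We need (C - 8I)v = 0.
C - 8I = [[-4, 20], [-1, 5]].
Row 1: (-4)·5 + (20)·y = 0
Row 2: (-1)·5 + (5)·y = 0
Solving gives y = 1.
Check: C·(5, 1) = (40, 8) = 8·(5, 1).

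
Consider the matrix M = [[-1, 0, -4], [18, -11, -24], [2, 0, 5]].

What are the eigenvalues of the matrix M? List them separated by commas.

Compute the characteristic polynomial p(lambda) = det(lambda·I - M).
Cofactor expansion gives p(lambda) = lambda^3 + 7·lambda^2 - 41·lambda + 33.
Try lambda = 3: p(3) = 0, so 3 is a root.
Dividing by (lambda - 3) leaves lambda^2 + 10·lambda - 11.
The quadratic factors as (lambda + 11)·(lambda - 1).
Eigenvalues: -11, 1, 3.

-11, 1, 3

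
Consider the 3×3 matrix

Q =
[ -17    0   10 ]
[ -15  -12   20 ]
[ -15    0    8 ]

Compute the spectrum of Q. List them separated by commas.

-12, -7, -2

Compute the characteristic polynomial p(s) = det(sI - Q).
Expanding the 3×3 determinant: p(s) = s^3 + 21s^2 + 122s + 168.
Since p(-2) = 0, s = -2 is a root.
Factor out (s + 2): p(s) = (s + 2)·(s^2 + 19s + 84).
The quadratic factors as (s + 12)·(s + 7).
Eigenvalues: -12, -7, -2.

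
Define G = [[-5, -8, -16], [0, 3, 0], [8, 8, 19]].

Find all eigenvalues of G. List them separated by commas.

3, 3, 11

Compute the characteristic polynomial p(t) = det(tI - G).
Expanding the 3×3 determinant: p(t) = t^3 - 17t^2 + 75t - 99.
Try t = 11: p(11) = 0, so 11 is a root.
Dividing by (t - 11) leaves t^2 - 6t + 9.
The quadratic factor is (t - 3)^2.
Eigenvalues: 3, 3, 11.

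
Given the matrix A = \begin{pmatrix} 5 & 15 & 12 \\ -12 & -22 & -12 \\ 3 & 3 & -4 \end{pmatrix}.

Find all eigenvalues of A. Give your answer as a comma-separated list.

-10, -7, -4

The characteristic polynomial is p(s) = det(sI - A).
Expanding the 3×3 determinant: p(s) = s^3 + 21s^2 + 138s + 280.
Try s = -4: p(-4) = 0, so -4 is a root.
Dividing by (s + 4) leaves s^2 + 17s + 70.
The quadratic factors as (s + 10)·(s + 7).
Eigenvalues: -10, -7, -4.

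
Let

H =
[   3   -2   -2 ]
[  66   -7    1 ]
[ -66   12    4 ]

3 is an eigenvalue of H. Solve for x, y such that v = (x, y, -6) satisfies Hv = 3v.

1, 6

We need (H - 3I)v = 0.
H - 3I = [[0, -2, -2], [66, -10, 1], [-66, 12, 1]].
Row 1: (0)·x + (-2)·y + (-2)·-6 = 0
Row 2: (66)·x + (-10)·y + (1)·-6 = 0
Row 3: (-66)·x + (12)·y + (1)·-6 = 0
Solving gives x = 1, y = 6.
Check: H·(1, 6, -6) = (3, 18, -18) = 3·(1, 6, -6).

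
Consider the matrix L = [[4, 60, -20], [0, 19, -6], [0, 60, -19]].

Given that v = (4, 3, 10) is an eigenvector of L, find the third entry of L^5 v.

First find the eigenvalue: Lv = (-4, -3, -10) = -1·(4, 3, 10), so λ = -1.
Then L^5 v = λ^5·v = (-1)^5·(4, 3, 10) = -1·(4, 3, 10) = (-4, -3, -10).

-10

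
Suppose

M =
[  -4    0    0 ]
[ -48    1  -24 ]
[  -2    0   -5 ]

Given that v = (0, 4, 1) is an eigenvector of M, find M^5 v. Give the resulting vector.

(0, -12500, -3125)

First find the eigenvalue: Mv = (0, -20, -5) = -5·(0, 4, 1), so λ = -5.
Then M^5 v = λ^5·v = (-5)^5·(0, 4, 1) = -3125·(0, 4, 1) = (0, -12500, -3125).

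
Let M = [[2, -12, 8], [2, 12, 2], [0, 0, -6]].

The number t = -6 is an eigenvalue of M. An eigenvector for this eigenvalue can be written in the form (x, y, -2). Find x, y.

2, 0

We need (M + 6I)v = 0.
M + 6I = [[8, -12, 8], [2, 18, 2], [0, 0, 0]].
Row 1: (8)·x + (-12)·y + (8)·-2 = 0
Row 2: (2)·x + (18)·y + (2)·-2 = 0
Row 3: (0)·x + (0)·y + (0)·-2 = 0
Solving gives x = 2, y = 0.
Check: M·(2, 0, -2) = (-12, 0, 12) = -6·(2, 0, -2).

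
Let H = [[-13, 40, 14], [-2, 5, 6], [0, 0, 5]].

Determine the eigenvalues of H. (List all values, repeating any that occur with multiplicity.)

The characteristic polynomial is p(μ) = det(μI - H).
Expanding the 3×3 determinant: p(μ) = μ^3 + 3μ^2 - 25μ - 75.
Since p(-3) = 0, μ = -3 is a root.
Dividing by (μ + 3) leaves μ^2 - 25.
The quadratic factors as (μ + 5)·(μ - 5).
Eigenvalues: -5, -3, 5.

-5, -3, 5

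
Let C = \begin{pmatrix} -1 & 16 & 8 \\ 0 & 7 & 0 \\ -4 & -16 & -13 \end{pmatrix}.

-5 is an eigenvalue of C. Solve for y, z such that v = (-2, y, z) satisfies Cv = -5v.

We need (C + 5I)v = 0.
C + 5I = [[4, 16, 8], [0, 12, 0], [-4, -16, -8]].
Row 1: (4)·-2 + (16)·y + (8)·z = 0
Row 2: (0)·-2 + (12)·y + (0)·z = 0
Row 3: (-4)·-2 + (-16)·y + (-8)·z = 0
Solving gives y = 0, z = 1.
Check: C·(-2, 0, 1) = (10, 0, -5) = -5·(-2, 0, 1).

0, 1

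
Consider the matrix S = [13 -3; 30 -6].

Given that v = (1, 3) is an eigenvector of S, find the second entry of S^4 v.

First find the eigenvalue: Sv = (4, 12) = 4·(1, 3), so λ = 4.
Then S^4 v = λ^4·v = 4^4·(1, 3) = 256·(1, 3) = (256, 768).

768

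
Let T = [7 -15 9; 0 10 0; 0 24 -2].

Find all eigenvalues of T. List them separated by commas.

-2, 7, 10

Set up det(rI - T) = 0.
Cofactor expansion gives p(r) = r^3 - 15r^2 + 36r + 140.
Rational-root test: r = -2 gives p(-2) = 0.
Dividing by (r + 2) leaves r^2 - 17r + 70.
The quadratic factors as (r - 7)·(r - 10).
Eigenvalues: -2, 7, 10.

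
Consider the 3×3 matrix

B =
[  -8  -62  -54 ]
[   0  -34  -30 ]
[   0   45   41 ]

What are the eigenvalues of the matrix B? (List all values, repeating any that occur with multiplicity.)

-8, -4, 11

Set up det(λI - B) = 0.
Expanding the 3×3 determinant: p(λ) = λ^3 + λ^2 - 100λ - 352.
Since p(11) = 0, λ = 11 is a root.
Dividing by (λ - 11) leaves λ^2 + 12λ + 32.
The quadratic factors as (λ + 8)·(λ + 4).
Eigenvalues: -8, -4, 11.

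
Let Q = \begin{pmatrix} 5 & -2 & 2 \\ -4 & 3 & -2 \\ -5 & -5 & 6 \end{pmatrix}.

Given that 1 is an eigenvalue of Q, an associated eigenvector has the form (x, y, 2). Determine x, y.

0, 2

We need (Q - 1I)v = 0.
Q - 1I = [[4, -2, 2], [-4, 2, -2], [-5, -5, 5]].
Row 1: (4)·x + (-2)·y + (2)·2 = 0
Row 2: (-4)·x + (2)·y + (-2)·2 = 0
Row 3: (-5)·x + (-5)·y + (5)·2 = 0
Solving gives x = 0, y = 2.
Check: Q·(0, 2, 2) = (0, 2, 2) = 1·(0, 2, 2).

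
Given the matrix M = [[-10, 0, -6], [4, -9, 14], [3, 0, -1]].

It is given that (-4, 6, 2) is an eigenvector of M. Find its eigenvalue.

-7

Compute Mv: M·(-4, 6, 2) = (28, -42, -14).
Since Mv = λv, compare component 1: 28 = λ·-4, so λ = -7.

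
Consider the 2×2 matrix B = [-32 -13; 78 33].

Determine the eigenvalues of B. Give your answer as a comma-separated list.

det(B - μI) = (-32 - μ)(33 - μ) - (-13)·(78) = μ^2 - μ - 42.
This factors as (μ + 6)·(μ - 7) = 0.
Eigenvalues: -6, 7.

-6, 7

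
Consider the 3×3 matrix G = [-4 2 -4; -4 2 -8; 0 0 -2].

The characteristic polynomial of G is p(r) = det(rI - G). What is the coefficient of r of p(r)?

p(r) = r^3 + 4r^2 + 4r.
The coefficient of r is 4.

4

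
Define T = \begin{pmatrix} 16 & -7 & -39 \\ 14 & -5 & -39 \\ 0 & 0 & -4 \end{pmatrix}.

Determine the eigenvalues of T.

-4, 2, 9

Set up det(μI - T) = 0.
Expanding the 3×3 determinant: p(μ) = μ^3 - 7μ^2 - 26μ + 72.
Try μ = 2: p(2) = 0, so 2 is a root.
Factor out (μ - 2): p(μ) = (μ - 2)·(μ^2 - 5μ - 36).
The quadratic factors as (μ + 4)·(μ - 9).
Eigenvalues: -4, 2, 9.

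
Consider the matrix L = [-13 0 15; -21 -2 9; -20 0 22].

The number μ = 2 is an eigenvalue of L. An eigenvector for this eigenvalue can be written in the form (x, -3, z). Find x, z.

We need (L - 2I)v = 0.
L - 2I = [[-15, 0, 15], [-21, -4, 9], [-20, 0, 20]].
Row 1: (-15)·x + (0)·-3 + (15)·z = 0
Row 2: (-21)·x + (-4)·-3 + (9)·z = 0
Row 3: (-20)·x + (0)·-3 + (20)·z = 0
Solving gives x = 1, z = 1.
Check: L·(1, -3, 1) = (2, -6, 2) = 2·(1, -3, 1).

1, 1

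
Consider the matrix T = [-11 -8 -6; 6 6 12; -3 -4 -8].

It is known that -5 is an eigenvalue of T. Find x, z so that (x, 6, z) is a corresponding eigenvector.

We need (T + 5I)v = 0.
T + 5I = [[-6, -8, -6], [6, 11, 12], [-3, -4, -3]].
Row 1: (-6)·x + (-8)·6 + (-6)·z = 0
Row 2: (6)·x + (11)·6 + (12)·z = 0
Row 3: (-3)·x + (-4)·6 + (-3)·z = 0
Solving gives x = -5, z = -3.
Check: T·(-5, 6, -3) = (25, -30, 15) = -5·(-5, 6, -3).

-5, -3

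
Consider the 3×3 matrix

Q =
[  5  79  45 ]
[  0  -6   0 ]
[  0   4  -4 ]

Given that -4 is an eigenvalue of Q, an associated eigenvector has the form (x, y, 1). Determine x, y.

-5, 0

We need (Q + 4I)v = 0.
Q + 4I = [[9, 79, 45], [0, -2, 0], [0, 4, 0]].
Row 1: (9)·x + (79)·y + (45)·1 = 0
Row 2: (0)·x + (-2)·y + (0)·1 = 0
Row 3: (0)·x + (4)·y + (0)·1 = 0
Solving gives x = -5, y = 0.
Check: Q·(-5, 0, 1) = (20, 0, -4) = -4·(-5, 0, 1).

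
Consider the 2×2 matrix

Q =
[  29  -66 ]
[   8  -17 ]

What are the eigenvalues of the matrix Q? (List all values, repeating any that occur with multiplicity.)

det(Q - rI) = (29 - r)(-17 - r) - (-66)·(8) = r^2 - 12r + 35.
This factors as (r - 5)·(r - 7) = 0.
Eigenvalues: 5, 7.

5, 7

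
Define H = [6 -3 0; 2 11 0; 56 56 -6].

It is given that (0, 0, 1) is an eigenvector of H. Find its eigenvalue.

Compute Hv: H·(0, 0, 1) = (0, 0, -6).
Since Hv = λv, compare component 3: -6 = λ·1, so λ = -6.

-6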